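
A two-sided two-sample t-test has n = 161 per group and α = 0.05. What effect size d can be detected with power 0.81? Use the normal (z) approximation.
d ≈ 0.32

Minimum detectable effect (two-sample t-test, normal approximation):
d = (z_{α/2} + z_β) / √(n/2)
d = (1.960 + 0.878) / √(161/2)
d = 2.838 / 8.972
d ≈ 0.32

By Cohen's convention (0.2 small / 0.5 medium / 0.8 large): small effect.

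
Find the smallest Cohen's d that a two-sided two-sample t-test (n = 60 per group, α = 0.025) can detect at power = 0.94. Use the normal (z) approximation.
d ≈ 0.69

Minimum detectable effect (two-sample t-test, normal approximation):
d = (z_{α/2} + z_β) / √(n/2)
d = (2.241 + 1.555) / √(60/2)
d = 3.796 / 5.477
d ≈ 0.69

By Cohen's convention (0.2 small / 0.5 medium / 0.8 large): medium effect.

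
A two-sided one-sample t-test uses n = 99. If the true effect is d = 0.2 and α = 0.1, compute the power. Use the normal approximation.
Power ≈ 0.63

Power calculation (one-sample t-test, normal approximation):
z_β = d · √n - z_{α/2}
z_β = 0.2 · √99 - 1.645
z_β = 0.2 · 9.950 - 1.645
z_β = 0.345

Power = Φ(z_β) = Φ(0.345) ≈ 0.635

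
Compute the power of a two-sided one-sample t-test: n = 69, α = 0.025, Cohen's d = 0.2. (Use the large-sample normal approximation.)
Power ≈ 0.28

Power calculation (one-sample t-test, normal approximation):
z_β = d · √n - z_{α/2}
z_β = 0.2 · √69 - 2.241
z_β = 0.2 · 8.307 - 2.241
z_β = -0.580

Power = Φ(z_β) = Φ(-0.580) ≈ 0.281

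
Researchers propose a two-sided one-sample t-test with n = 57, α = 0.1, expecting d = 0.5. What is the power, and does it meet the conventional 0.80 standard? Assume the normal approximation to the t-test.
Power ≈ 0.98; the study is adequately powered (power ≥ 0.80)

Power calculation (one-sample t-test, normal approximation):
z_β = d · √n - z_{α/2}
z_β = 0.5 · √57 - 1.645
z_β = 0.5 · 7.550 - 1.645
z_β = 2.130

Power = Φ(z_β) = Φ(2.130) ≈ 0.983

Effect size d = 0.5 is medium by Cohen's convention (0.2/0.5/0.8).

Threshold: power ≥ 0.80 is conventionally adequate.
Power ≈ 0.98 → the study is adequately powered (power ≥ 0.80).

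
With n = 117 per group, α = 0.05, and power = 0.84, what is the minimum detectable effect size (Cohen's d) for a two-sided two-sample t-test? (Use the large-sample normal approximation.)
d ≈ 0.39

Minimum detectable effect (two-sample t-test, normal approximation):
d = (z_{α/2} + z_β) / √(n/2)
d = (1.960 + 0.994) / √(117/2)
d = 2.954 / 7.649
d ≈ 0.39

By Cohen's convention (0.2 small / 0.5 medium / 0.8 large): small effect.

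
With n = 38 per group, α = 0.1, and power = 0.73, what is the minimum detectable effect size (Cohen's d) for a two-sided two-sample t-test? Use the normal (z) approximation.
d ≈ 0.52

Minimum detectable effect (two-sample t-test, normal approximation):
d = (z_{α/2} + z_β) / √(n/2)
d = (1.645 + 0.613) / √(38/2)
d = 2.258 / 4.359
d ≈ 0.52

By Cohen's convention (0.2 small / 0.5 medium / 0.8 large): medium effect.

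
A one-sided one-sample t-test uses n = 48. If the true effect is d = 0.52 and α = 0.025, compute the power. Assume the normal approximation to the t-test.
Power ≈ 0.95

Power calculation (one-sample t-test, normal approximation):
z_β = d · √n - z_α
z_β = 0.52 · √48 - 1.960
z_β = 0.52 · 6.928 - 1.960
z_β = 1.643

Power = Φ(z_β) = Φ(1.643) ≈ 0.950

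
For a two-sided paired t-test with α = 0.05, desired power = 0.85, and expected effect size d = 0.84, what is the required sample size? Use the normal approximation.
n = 13 pairs

Sample size formula (paired t-test, normal approximation):
n = ((z_{α/2} + z_β) / d)²

z_{α/2} = 1.960 (for α = 0.05, two-sided)
z_β = 1.036 (for power = 0.85)
d = 0.84

n = ((1.960 + 1.036) / 0.84)²
n = (3.567)²
n ≈ 12.72
Round up to the next whole number: n = 13 pairs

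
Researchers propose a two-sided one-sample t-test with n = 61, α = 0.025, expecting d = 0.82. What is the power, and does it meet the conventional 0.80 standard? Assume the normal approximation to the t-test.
Power ≈ 1.00; the study is adequately powered (power ≥ 0.80)

Power calculation (one-sample t-test, normal approximation):
z_β = d · √n - z_{α/2}
z_β = 0.82 · √61 - 2.241
z_β = 0.82 · 7.810 - 2.241
z_β = 4.163

Power = Φ(z_β) = Φ(4.163) ≈ 1.000

Effect size d = 0.82 is large by Cohen's convention (0.2/0.5/0.8).

Threshold: power ≥ 0.80 is conventionally adequate.
Power ≈ 1.00 → the study is adequately powered (power ≥ 0.80).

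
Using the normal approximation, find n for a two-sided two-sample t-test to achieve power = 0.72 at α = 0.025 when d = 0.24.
n = 277 per group

Sample size formula (two-sample t-test, normal approximation):
n = 2 · ((z_{α/2} + z_β) / d)²

z_{α/2} = 2.241 (for α = 0.025, two-sided)
z_β = 0.583 (for power = 0.72)
d = 0.24

n = 2 · ((2.241 + 0.583) / 0.24)²
n = 2 · (11.767)²
n ≈ 276.92
Round up to the next whole number: n = 277 per group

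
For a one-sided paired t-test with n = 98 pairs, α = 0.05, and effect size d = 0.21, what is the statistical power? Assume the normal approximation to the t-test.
Power ≈ 0.67

Power calculation (paired t-test, normal approximation):
z_β = d · √n - z_α
z_β = 0.21 · √98 - 1.645
z_β = 0.21 · 9.899 - 1.645
z_β = 0.434

Power = Φ(z_β) = Φ(0.434) ≈ 0.668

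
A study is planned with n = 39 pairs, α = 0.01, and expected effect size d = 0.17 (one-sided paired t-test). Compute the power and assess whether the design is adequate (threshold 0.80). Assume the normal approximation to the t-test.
Power ≈ 0.10; the study is underpowered (power < 0.80)

Power calculation (paired t-test, normal approximation):
z_β = d · √n - z_α
z_β = 0.17 · √39 - 2.326
z_β = 0.17 · 6.245 - 2.326
z_β = -1.265

Power = Φ(z_β) = Φ(-1.265) ≈ 0.103

Effect size d = 0.17 is very small by Cohen's convention (0.2/0.5/0.8).

Threshold: power ≥ 0.80 is conventionally adequate.
Power ≈ 0.10 → the study is underpowered (power < 0.80).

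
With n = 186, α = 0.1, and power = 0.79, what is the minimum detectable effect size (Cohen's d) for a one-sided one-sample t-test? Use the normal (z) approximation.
d ≈ 0.15

Minimum detectable effect (one-sample t-test, normal approximation):
d = (z_α + z_β) / √n
d = (1.282 + 0.806) / √186
d = 2.088 / 13.638
d ≈ 0.15

By Cohen's convention (0.2 small / 0.5 medium / 0.8 large): very small effect.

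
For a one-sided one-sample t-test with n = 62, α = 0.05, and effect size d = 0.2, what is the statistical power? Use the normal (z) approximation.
Power ≈ 0.47

Power calculation (one-sample t-test, normal approximation):
z_β = d · √n - z_α
z_β = 0.2 · √62 - 1.645
z_β = 0.2 · 7.874 - 1.645
z_β = -0.070

Power = Φ(z_β) = Φ(-0.070) ≈ 0.472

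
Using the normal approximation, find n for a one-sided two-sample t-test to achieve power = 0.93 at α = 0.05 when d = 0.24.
n = 339 per group

Sample size formula (two-sample t-test, normal approximation):
n = 2 · ((z_α + z_β) / d)²

z_α = 1.645 (for α = 0.05, one-sided)
z_β = 1.476 (for power = 0.93)
d = 0.24

n = 2 · ((1.645 + 1.476) / 0.24)²
n = 2 · (13.004)²
n ≈ 338.21
Round up to the next whole number: n = 339 per group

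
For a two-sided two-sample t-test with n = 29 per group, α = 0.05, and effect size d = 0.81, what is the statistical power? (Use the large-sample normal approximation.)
Power ≈ 0.87

Power calculation (two-sample t-test, normal approximation):
z_β = d · √(n/2) - z_{α/2}
z_β = 0.81 · √(29/2) - 1.960
z_β = 0.81 · 3.808 - 1.960
z_β = 1.124

Power = Φ(z_β) = Φ(1.124) ≈ 0.870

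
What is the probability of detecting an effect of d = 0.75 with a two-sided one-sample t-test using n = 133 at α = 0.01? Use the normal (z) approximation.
Power ≈ 1.00

Power calculation (one-sample t-test, normal approximation):
z_β = d · √n - z_{α/2}
z_β = 0.75 · √133 - 2.576
z_β = 0.75 · 11.533 - 2.576
z_β = 6.074

Power = Φ(z_β) = Φ(6.074) ≈ 1.000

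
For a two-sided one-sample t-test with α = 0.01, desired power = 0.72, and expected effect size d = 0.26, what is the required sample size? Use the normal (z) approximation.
n = 148

Sample size formula (one-sample t-test, normal approximation):
n = ((z_{α/2} + z_β) / d)²

z_{α/2} = 2.576 (for α = 0.01, two-sided)
z_β = 0.583 (for power = 0.72)
d = 0.26

n = ((2.576 + 0.583) / 0.26)²
n = (12.150)²
n ≈ 147.62
Round up to the next whole number: n = 148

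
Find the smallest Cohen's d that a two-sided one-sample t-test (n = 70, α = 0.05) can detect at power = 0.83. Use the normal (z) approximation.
d ≈ 0.35

Minimum detectable effect (one-sample t-test, normal approximation):
d = (z_{α/2} + z_β) / √n
d = (1.960 + 0.954) / √70
d = 2.914 / 8.367
d ≈ 0.35

By Cohen's convention (0.2 small / 0.5 medium / 0.8 large): small effect.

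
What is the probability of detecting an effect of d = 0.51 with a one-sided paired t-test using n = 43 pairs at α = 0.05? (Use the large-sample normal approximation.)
Power ≈ 0.96

Power calculation (paired t-test, normal approximation):
z_β = d · √n - z_α
z_β = 0.51 · √43 - 1.645
z_β = 0.51 · 6.557 - 1.645
z_β = 1.699

Power = Φ(z_β) = Φ(1.699) ≈ 0.955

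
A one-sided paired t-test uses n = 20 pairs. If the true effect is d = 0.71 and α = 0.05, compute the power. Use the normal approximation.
Power ≈ 0.94

Power calculation (paired t-test, normal approximation):
z_β = d · √n - z_α
z_β = 0.71 · √20 - 1.645
z_β = 0.71 · 4.472 - 1.645
z_β = 1.530

Power = Φ(z_β) = Φ(1.530) ≈ 0.937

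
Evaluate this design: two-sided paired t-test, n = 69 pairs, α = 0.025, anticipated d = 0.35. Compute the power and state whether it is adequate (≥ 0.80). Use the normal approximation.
Power ≈ 0.75; the study is underpowered (power < 0.80)

Power calculation (paired t-test, normal approximation):
z_β = d · √n - z_{α/2}
z_β = 0.35 · √69 - 2.241
z_β = 0.35 · 8.307 - 2.241
z_β = 0.666

Power = Φ(z_β) = Φ(0.666) ≈ 0.747

Effect size d = 0.35 is small by Cohen's convention (0.2/0.5/0.8).

Threshold: power ≥ 0.80 is conventionally adequate.
Power ≈ 0.75 → the study is underpowered (power < 0.80).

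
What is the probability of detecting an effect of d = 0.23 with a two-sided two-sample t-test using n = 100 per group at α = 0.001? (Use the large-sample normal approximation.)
Power ≈ 0.05

Power calculation (two-sample t-test, normal approximation):
z_β = d · √(n/2) - z_{α/2}
z_β = 0.23 · √(100/2) - 3.291
z_β = 0.23 · 7.071 - 3.291
z_β = -1.664

Power = Φ(z_β) = Φ(-1.664) ≈ 0.048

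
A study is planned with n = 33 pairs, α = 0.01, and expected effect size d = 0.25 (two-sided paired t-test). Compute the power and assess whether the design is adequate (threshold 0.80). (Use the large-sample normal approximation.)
Power ≈ 0.13; the study is underpowered (power < 0.80)

Power calculation (paired t-test, normal approximation):
z_β = d · √n - z_{α/2}
z_β = 0.25 · √33 - 2.576
z_β = 0.25 · 5.745 - 2.576
z_β = -1.140

Power = Φ(z_β) = Φ(-1.140) ≈ 0.127

Effect size d = 0.25 is small by Cohen's convention (0.2/0.5/0.8).

Threshold: power ≥ 0.80 is conventionally adequate.
Power ≈ 0.13 → the study is underpowered (power < 0.80).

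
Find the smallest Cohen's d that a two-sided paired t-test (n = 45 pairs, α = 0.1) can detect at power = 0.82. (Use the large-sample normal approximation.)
d ≈ 0.38

Minimum detectable effect (paired t-test, normal approximation):
d = (z_{α/2} + z_β) / √n
d = (1.645 + 0.915) / √45
d = 2.560 / 6.708
d ≈ 0.38

By Cohen's convention (0.2 small / 0.5 medium / 0.8 large): small effect.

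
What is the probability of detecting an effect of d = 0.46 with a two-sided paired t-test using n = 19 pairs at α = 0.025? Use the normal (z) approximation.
Power ≈ 0.41

Power calculation (paired t-test, normal approximation):
z_β = d · √n - z_{α/2}
z_β = 0.46 · √19 - 2.241
z_β = 0.46 · 4.359 - 2.241
z_β = -0.236

Power = Φ(z_β) = Φ(-0.236) ≈ 0.407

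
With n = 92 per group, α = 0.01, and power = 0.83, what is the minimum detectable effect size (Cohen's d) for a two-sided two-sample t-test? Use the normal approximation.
d ≈ 0.52

Minimum detectable effect (two-sample t-test, normal approximation):
d = (z_{α/2} + z_β) / √(n/2)
d = (2.576 + 0.954) / √(92/2)
d = 3.530 / 6.782
d ≈ 0.52

By Cohen's convention (0.2 small / 0.5 medium / 0.8 large): medium effect.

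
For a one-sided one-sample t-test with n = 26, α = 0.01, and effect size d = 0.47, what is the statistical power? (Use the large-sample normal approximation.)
Power ≈ 0.53

Power calculation (one-sample t-test, normal approximation):
z_β = d · √n - z_α
z_β = 0.47 · √26 - 2.326
z_β = 0.47 · 5.099 - 2.326
z_β = 0.070

Power = Φ(z_β) = Φ(0.070) ≈ 0.528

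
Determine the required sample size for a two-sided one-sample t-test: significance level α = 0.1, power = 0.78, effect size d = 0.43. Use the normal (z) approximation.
n = 32

Sample size formula (one-sample t-test, normal approximation):
n = ((z_{α/2} + z_β) / d)²

z_{α/2} = 1.645 (for α = 0.1, two-sided)
z_β = 0.772 (for power = 0.78)
d = 0.43

n = ((1.645 + 0.772) / 0.43)²
n = (5.621)²
n ≈ 31.60
Round up to the next whole number: n = 32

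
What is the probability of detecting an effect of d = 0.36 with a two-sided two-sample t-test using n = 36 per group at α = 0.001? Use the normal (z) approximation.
Power ≈ 0.04

Power calculation (two-sample t-test, normal approximation):
z_β = d · √(n/2) - z_{α/2}
z_β = 0.36 · √(36/2) - 3.291
z_β = 0.36 · 4.243 - 3.291
z_β = -1.763

Power = Φ(z_β) = Φ(-1.763) ≈ 0.039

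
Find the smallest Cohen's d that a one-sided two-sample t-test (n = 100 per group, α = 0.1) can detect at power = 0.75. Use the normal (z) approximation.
d ≈ 0.28

Minimum detectable effect (two-sample t-test, normal approximation):
d = (z_α + z_β) / √(n/2)
d = (1.282 + 0.674) / √(100/2)
d = 1.956 / 7.071
d ≈ 0.28

By Cohen's convention (0.2 small / 0.5 medium / 0.8 large): small effect.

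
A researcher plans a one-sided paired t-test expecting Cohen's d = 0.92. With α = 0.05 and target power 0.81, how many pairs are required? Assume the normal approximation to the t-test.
n = 8 pairs

Sample size formula (paired t-test, normal approximation):
n = ((z_α + z_β) / d)²

z_α = 1.645 (for α = 0.05, one-sided)
z_β = 0.878 (for power = 0.81)
d = 0.92

n = ((1.645 + 0.878) / 0.92)²
n = (2.742)²
n ≈ 7.52
Round up to the next whole number: n = 8 pairs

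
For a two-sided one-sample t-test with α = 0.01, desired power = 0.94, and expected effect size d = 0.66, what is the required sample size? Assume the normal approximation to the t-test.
n = 40

Sample size formula (one-sample t-test, normal approximation):
n = ((z_{α/2} + z_β) / d)²

z_{α/2} = 2.576 (for α = 0.01, two-sided)
z_β = 1.555 (for power = 0.94)
d = 0.66

n = ((2.576 + 1.555) / 0.66)²
n = (6.259)²
n ≈ 39.18
Round up to the next whole number: n = 40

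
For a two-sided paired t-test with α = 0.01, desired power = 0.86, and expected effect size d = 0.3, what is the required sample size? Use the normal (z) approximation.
n = 149 pairs

Sample size formula (paired t-test, normal approximation):
n = ((z_{α/2} + z_β) / d)²

z_{α/2} = 2.576 (for α = 0.01, two-sided)
z_β = 1.080 (for power = 0.86)
d = 0.3

n = ((2.576 + 1.080) / 0.3)²
n = (12.187)²
n ≈ 148.52
Round up to the next whole number: n = 149 pairs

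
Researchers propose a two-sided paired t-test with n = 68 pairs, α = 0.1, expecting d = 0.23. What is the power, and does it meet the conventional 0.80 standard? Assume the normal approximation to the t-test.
Power ≈ 0.60; the study is underpowered (power < 0.80)

Power calculation (paired t-test, normal approximation):
z_β = d · √n - z_{α/2}
z_β = 0.23 · √68 - 1.645
z_β = 0.23 · 8.246 - 1.645
z_β = 0.252

Power = Φ(z_β) = Φ(0.252) ≈ 0.599

Effect size d = 0.23 is small by Cohen's convention (0.2/0.5/0.8).

Threshold: power ≥ 0.80 is conventionally adequate.
Power ≈ 0.60 → the study is underpowered (power < 0.80).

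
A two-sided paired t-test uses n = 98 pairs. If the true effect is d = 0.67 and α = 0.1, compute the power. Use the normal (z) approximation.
Power ≈ 1.00

Power calculation (paired t-test, normal approximation):
z_β = d · √n - z_{α/2}
z_β = 0.67 · √98 - 1.645
z_β = 0.67 · 9.899 - 1.645
z_β = 4.988

Power = Φ(z_β) = Φ(4.988) ≈ 1.000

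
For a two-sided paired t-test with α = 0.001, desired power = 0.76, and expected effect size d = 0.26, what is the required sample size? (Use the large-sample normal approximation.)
n = 237 pairs

Sample size formula (paired t-test, normal approximation):
n = ((z_{α/2} + z_β) / d)²

z_{α/2} = 3.291 (for α = 0.001, two-sided)
z_β = 0.706 (for power = 0.76)
d = 0.26

n = ((3.291 + 0.706) / 0.26)²
n = (15.373)²
n ≈ 236.33
Round up to the next whole number: n = 237 pairs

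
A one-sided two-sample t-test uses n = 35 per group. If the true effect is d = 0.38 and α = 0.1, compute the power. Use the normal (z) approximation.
Power ≈ 0.62

Power calculation (two-sample t-test, normal approximation):
z_β = d · √(n/2) - z_α
z_β = 0.38 · √(35/2) - 1.282
z_β = 0.38 · 4.183 - 1.282
z_β = 0.308

Power = Φ(z_β) = Φ(0.308) ≈ 0.621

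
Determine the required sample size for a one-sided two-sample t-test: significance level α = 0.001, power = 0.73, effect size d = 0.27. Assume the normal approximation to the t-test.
n = 377 per group

Sample size formula (two-sample t-test, normal approximation):
n = 2 · ((z_α + z_β) / d)²

z_α = 3.090 (for α = 0.001, one-sided)
z_β = 0.613 (for power = 0.73)
d = 0.27

n = 2 · ((3.090 + 0.613) / 0.27)²
n = 2 · (13.715)²
n ≈ 376.20
Round up to the next whole number: n = 377 per group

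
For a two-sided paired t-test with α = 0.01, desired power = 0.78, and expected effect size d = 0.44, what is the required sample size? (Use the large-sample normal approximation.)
n = 58 pairs

Sample size formula (paired t-test, normal approximation):
n = ((z_{α/2} + z_β) / d)²

z_{α/2} = 2.576 (for α = 0.01, two-sided)
z_β = 0.772 (for power = 0.78)
d = 0.44

n = ((2.576 + 0.772) / 0.44)²
n = (7.609)²
n ≈ 57.90
Round up to the next whole number: n = 58 pairs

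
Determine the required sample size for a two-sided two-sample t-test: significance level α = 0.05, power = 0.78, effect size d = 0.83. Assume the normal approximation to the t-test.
n = 22 per group

Sample size formula (two-sample t-test, normal approximation):
n = 2 · ((z_{α/2} + z_β) / d)²

z_{α/2} = 1.960 (for α = 0.05, two-sided)
z_β = 0.772 (for power = 0.78)
d = 0.83

n = 2 · ((1.960 + 0.772) / 0.83)²
n = 2 · (3.292)²
n ≈ 21.67
Round up to the next whole number: n = 22 per group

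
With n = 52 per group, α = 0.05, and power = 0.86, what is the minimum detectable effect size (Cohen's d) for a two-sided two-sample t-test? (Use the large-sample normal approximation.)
d ≈ 0.60

Minimum detectable effect (two-sample t-test, normal approximation):
d = (z_{α/2} + z_β) / √(n/2)
d = (1.960 + 1.080) / √(52/2)
d = 3.040 / 5.099
d ≈ 0.60

By Cohen's convention (0.2 small / 0.5 medium / 0.8 large): medium effect.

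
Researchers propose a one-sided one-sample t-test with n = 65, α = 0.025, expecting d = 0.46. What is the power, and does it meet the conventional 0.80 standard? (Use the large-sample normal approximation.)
Power ≈ 0.96; the study is adequately powered (power ≥ 0.80)

Power calculation (one-sample t-test, normal approximation):
z_β = d · √n - z_α
z_β = 0.46 · √65 - 1.960
z_β = 0.46 · 8.062 - 1.960
z_β = 1.749

Power = Φ(z_β) = Φ(1.749) ≈ 0.960

Effect size d = 0.46 is small by Cohen's convention (0.2/0.5/0.8).

Threshold: power ≥ 0.80 is conventionally adequate.
Power ≈ 0.96 → the study is adequately powered (power ≥ 0.80).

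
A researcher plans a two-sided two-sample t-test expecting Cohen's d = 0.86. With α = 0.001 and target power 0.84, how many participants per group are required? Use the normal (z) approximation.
n = 50 per group

Sample size formula (two-sample t-test, normal approximation):
n = 2 · ((z_{α/2} + z_β) / d)²

z_{α/2} = 3.291 (for α = 0.001, two-sided)
z_β = 0.994 (for power = 0.84)
d = 0.86

n = 2 · ((3.291 + 0.994) / 0.86)²
n = 2 · (4.983)²
n ≈ 49.66
Round up to the next whole number: n = 50 per group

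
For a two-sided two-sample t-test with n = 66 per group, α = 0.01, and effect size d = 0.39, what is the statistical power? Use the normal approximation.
Power ≈ 0.37

Power calculation (two-sample t-test, normal approximation):
z_β = d · √(n/2) - z_{α/2}
z_β = 0.39 · √(66/2) - 2.576
z_β = 0.39 · 5.745 - 2.576
z_β = -0.335

Power = Φ(z_β) = Φ(-0.335) ≈ 0.369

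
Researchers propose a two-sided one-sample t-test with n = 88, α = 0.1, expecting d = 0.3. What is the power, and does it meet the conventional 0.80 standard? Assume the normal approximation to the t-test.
Power ≈ 0.88; the study is adequately powered (power ≥ 0.80)

Power calculation (one-sample t-test, normal approximation):
z_β = d · √n - z_{α/2}
z_β = 0.3 · √88 - 1.645
z_β = 0.3 · 9.381 - 1.645
z_β = 1.169

Power = Φ(z_β) = Φ(1.169) ≈ 0.879

Effect size d = 0.3 is small by Cohen's convention (0.2/0.5/0.8).

Threshold: power ≥ 0.80 is conventionally adequate.
Power ≈ 0.88 → the study is adequately powered (power ≥ 0.80).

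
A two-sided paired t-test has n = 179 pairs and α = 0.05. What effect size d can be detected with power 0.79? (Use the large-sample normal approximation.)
d ≈ 0.21

Minimum detectable effect (paired t-test, normal approximation):
d = (z_{α/2} + z_β) / √n
d = (1.960 + 0.806) / √179
d = 2.766 / 13.379
d ≈ 0.21

By Cohen's convention (0.2 small / 0.5 medium / 0.8 large): small effect.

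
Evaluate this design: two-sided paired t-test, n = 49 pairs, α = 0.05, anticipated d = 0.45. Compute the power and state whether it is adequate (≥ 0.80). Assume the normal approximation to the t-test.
Power ≈ 0.88; the study is adequately powered (power ≥ 0.80)

Power calculation (paired t-test, normal approximation):
z_β = d · √n - z_{α/2}
z_β = 0.45 · √49 - 1.960
z_β = 0.45 · 7.000 - 1.960
z_β = 1.190

Power = Φ(z_β) = Φ(1.190) ≈ 0.883

Effect size d = 0.45 is small by Cohen's convention (0.2/0.5/0.8).

Threshold: power ≥ 0.80 is conventionally adequate.
Power ≈ 0.88 → the study is adequately powered (power ≥ 0.80).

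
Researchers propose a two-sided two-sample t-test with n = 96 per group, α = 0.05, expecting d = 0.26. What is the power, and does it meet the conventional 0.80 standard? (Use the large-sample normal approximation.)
Power ≈ 0.44; the study is underpowered (power < 0.80)

Power calculation (two-sample t-test, normal approximation):
z_β = d · √(n/2) - z_{α/2}
z_β = 0.26 · √(96/2) - 1.960
z_β = 0.26 · 6.928 - 1.960
z_β = -0.159

Power = Φ(z_β) = Φ(-0.159) ≈ 0.437

Effect size d = 0.26 is small by Cohen's convention (0.2/0.5/0.8).

Threshold: power ≥ 0.80 is conventionally adequate.
Power ≈ 0.44 → the study is underpowered (power < 0.80).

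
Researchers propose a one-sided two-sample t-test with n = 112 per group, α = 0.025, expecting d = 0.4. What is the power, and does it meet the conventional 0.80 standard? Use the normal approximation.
Power ≈ 0.85; the study is adequately powered (power ≥ 0.80)

Power calculation (two-sample t-test, normal approximation):
z_β = d · √(n/2) - z_α
z_β = 0.4 · √(112/2) - 1.960
z_β = 0.4 · 7.483 - 1.960
z_β = 1.033

Power = Φ(z_β) = Φ(1.033) ≈ 0.849

Effect size d = 0.4 is small by Cohen's convention (0.2/0.5/0.8).

Threshold: power ≥ 0.80 is conventionally adequate.
Power ≈ 0.85 → the study is adequately powered (power ≥ 0.80).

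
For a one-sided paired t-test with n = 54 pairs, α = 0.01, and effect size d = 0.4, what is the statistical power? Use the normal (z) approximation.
Power ≈ 0.73

Power calculation (paired t-test, normal approximation):
z_β = d · √n - z_α
z_β = 0.4 · √54 - 2.326
z_β = 0.4 · 7.348 - 2.326
z_β = 0.613

Power = Φ(z_β) = Φ(0.613) ≈ 0.730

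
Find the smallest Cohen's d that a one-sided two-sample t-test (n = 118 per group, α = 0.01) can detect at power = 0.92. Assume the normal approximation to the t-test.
d ≈ 0.49

Minimum detectable effect (two-sample t-test, normal approximation):
d = (z_α + z_β) / √(n/2)
d = (2.326 + 1.405) / √(118/2)
d = 3.731 / 7.681
d ≈ 0.49

By Cohen's convention (0.2 small / 0.5 medium / 0.8 large): small effect.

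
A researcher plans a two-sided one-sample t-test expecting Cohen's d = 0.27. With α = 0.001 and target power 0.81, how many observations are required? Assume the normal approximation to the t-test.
n = 239

Sample size formula (one-sample t-test, normal approximation):
n = ((z_{α/2} + z_β) / d)²

z_{α/2} = 3.291 (for α = 0.001, two-sided)
z_β = 0.878 (for power = 0.81)
d = 0.27

n = ((3.291 + 0.878) / 0.27)²
n = (15.441)²
n ≈ 238.42
Round up to the next whole number: n = 239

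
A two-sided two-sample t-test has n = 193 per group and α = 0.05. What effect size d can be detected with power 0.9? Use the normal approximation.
d ≈ 0.33

Minimum detectable effect (two-sample t-test, normal approximation):
d = (z_{α/2} + z_β) / √(n/2)
d = (1.960 + 1.282) / √(193/2)
d = 3.242 / 9.823
d ≈ 0.33

By Cohen's convention (0.2 small / 0.5 medium / 0.8 large): small effect.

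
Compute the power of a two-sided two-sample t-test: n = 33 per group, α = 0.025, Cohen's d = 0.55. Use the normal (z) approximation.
Power ≈ 0.50

Power calculation (two-sample t-test, normal approximation):
z_β = d · √(n/2) - z_{α/2}
z_β = 0.55 · √(33/2) - 2.241
z_β = 0.55 · 4.062 - 2.241
z_β = -0.007

Power = Φ(z_β) = Φ(-0.007) ≈ 0.497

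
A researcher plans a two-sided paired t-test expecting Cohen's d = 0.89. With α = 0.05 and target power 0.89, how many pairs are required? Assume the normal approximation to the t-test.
n = 13 pairs

Sample size formula (paired t-test, normal approximation):
n = ((z_{α/2} + z_β) / d)²

z_{α/2} = 1.960 (for α = 0.05, two-sided)
z_β = 1.227 (for power = 0.89)
d = 0.89

n = ((1.960 + 1.227) / 0.89)²
n = (3.581)²
n ≈ 12.82
Round up to the next whole number: n = 13 pairs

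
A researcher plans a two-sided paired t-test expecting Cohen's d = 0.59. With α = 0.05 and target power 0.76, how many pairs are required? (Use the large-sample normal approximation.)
n = 21 pairs

Sample size formula (paired t-test, normal approximation):
n = ((z_{α/2} + z_β) / d)²

z_{α/2} = 1.960 (for α = 0.05, two-sided)
z_β = 0.706 (for power = 0.76)
d = 0.59

n = ((1.960 + 0.706) / 0.59)²
n = (4.519)²
n ≈ 20.42
Round up to the next whole number: n = 21 pairs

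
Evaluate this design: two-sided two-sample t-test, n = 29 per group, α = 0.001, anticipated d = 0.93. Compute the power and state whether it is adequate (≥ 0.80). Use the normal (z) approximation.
Power ≈ 0.60; the study is underpowered (power < 0.80)

Power calculation (two-sample t-test, normal approximation):
z_β = d · √(n/2) - z_{α/2}
z_β = 0.93 · √(29/2) - 3.291
z_β = 0.93 · 3.808 - 3.291
z_β = 0.251

Power = Φ(z_β) = Φ(0.251) ≈ 0.599

Effect size d = 0.93 is large by Cohen's convention (0.2/0.5/0.8).

Threshold: power ≥ 0.80 is conventionally adequate.
Power ≈ 0.60 → the study is underpowered (power < 0.80).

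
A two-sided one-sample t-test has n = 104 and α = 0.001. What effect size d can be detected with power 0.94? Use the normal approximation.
d ≈ 0.48

Minimum detectable effect (one-sample t-test, normal approximation):
d = (z_{α/2} + z_β) / √n
d = (3.291 + 1.555) / √104
d = 4.845 / 10.198
d ≈ 0.48

By Cohen's convention (0.2 small / 0.5 medium / 0.8 large): small effect.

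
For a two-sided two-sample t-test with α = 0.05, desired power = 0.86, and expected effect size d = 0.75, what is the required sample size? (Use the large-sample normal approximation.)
n = 33 per group

Sample size formula (two-sample t-test, normal approximation):
n = 2 · ((z_{α/2} + z_β) / d)²

z_{α/2} = 1.960 (for α = 0.05, two-sided)
z_β = 1.080 (for power = 0.86)
d = 0.75

n = 2 · ((1.960 + 1.080) / 0.75)²
n = 2 · (4.053)²
n ≈ 32.85
Round up to the next whole number: n = 33 per group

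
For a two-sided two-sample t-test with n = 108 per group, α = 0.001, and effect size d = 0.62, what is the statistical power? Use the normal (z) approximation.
Power ≈ 0.90

Power calculation (two-sample t-test, normal approximation):
z_β = d · √(n/2) - z_{α/2}
z_β = 0.62 · √(108/2) - 3.291
z_β = 0.62 · 7.348 - 3.291
z_β = 1.266

Power = Φ(z_β) = Φ(1.266) ≈ 0.897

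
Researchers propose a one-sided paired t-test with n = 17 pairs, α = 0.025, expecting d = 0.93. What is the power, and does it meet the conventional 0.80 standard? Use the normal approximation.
Power ≈ 0.97; the study is adequately powered (power ≥ 0.80)

Power calculation (paired t-test, normal approximation):
z_β = d · √n - z_α
z_β = 0.93 · √17 - 1.960
z_β = 0.93 · 4.123 - 1.960
z_β = 1.875

Power = Φ(z_β) = Φ(1.875) ≈ 0.970

Effect size d = 0.93 is large by Cohen's convention (0.2/0.5/0.8).

Threshold: power ≥ 0.80 is conventionally adequate.
Power ≈ 0.97 → the study is adequately powered (power ≥ 0.80).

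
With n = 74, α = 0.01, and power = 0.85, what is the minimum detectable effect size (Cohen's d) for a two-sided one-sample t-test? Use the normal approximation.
d ≈ 0.42

Minimum detectable effect (one-sample t-test, normal approximation):
d = (z_{α/2} + z_β) / √n
d = (2.576 + 1.036) / √74
d = 3.612 / 8.602
d ≈ 0.42

By Cohen's convention (0.2 small / 0.5 medium / 0.8 large): small effect.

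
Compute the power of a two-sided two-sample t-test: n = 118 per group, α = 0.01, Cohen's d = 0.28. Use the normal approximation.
Power ≈ 0.34

Power calculation (two-sample t-test, normal approximation):
z_β = d · √(n/2) - z_{α/2}
z_β = 0.28 · √(118/2) - 2.576
z_β = 0.28 · 7.681 - 2.576
z_β = -0.425

Power = Φ(z_β) = Φ(-0.425) ≈ 0.335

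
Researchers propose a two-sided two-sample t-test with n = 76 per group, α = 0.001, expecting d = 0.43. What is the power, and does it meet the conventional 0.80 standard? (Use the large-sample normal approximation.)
Power ≈ 0.26; the study is underpowered (power < 0.80)

Power calculation (two-sample t-test, normal approximation):
z_β = d · √(n/2) - z_{α/2}
z_β = 0.43 · √(76/2) - 3.291
z_β = 0.43 · 6.164 - 3.291
z_β = -0.640

Power = Φ(z_β) = Φ(-0.640) ≈ 0.261

Effect size d = 0.43 is small by Cohen's convention (0.2/0.5/0.8).

Threshold: power ≥ 0.80 is conventionally adequate.
Power ≈ 0.26 → the study is underpowered (power < 0.80).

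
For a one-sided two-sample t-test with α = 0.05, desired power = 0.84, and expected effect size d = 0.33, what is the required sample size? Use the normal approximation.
n = 128 per group

Sample size formula (two-sample t-test, normal approximation):
n = 2 · ((z_α + z_β) / d)²

z_α = 1.645 (for α = 0.05, one-sided)
z_β = 0.994 (for power = 0.84)
d = 0.33

n = 2 · ((1.645 + 0.994) / 0.33)²
n = 2 · (7.997)²
n ≈ 127.90
Round up to the next whole number: n = 128 per group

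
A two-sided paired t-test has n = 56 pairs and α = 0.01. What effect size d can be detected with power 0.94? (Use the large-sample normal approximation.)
d ≈ 0.55

Minimum detectable effect (paired t-test, normal approximation):
d = (z_{α/2} + z_β) / √n
d = (2.576 + 1.555) / √56
d = 4.131 / 7.483
d ≈ 0.55

By Cohen's convention (0.2 small / 0.5 medium / 0.8 large): medium effect.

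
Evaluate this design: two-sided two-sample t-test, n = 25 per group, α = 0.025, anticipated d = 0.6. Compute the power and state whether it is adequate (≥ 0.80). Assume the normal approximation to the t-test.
Power ≈ 0.45; the study is underpowered (power < 0.80)

Power calculation (two-sample t-test, normal approximation):
z_β = d · √(n/2) - z_{α/2}
z_β = 0.6 · √(25/2) - 2.241
z_β = 0.6 · 3.536 - 2.241
z_β = -0.120

Power = Φ(z_β) = Φ(-0.120) ≈ 0.452

Effect size d = 0.6 is medium by Cohen's convention (0.2/0.5/0.8).

Threshold: power ≥ 0.80 is conventionally adequate.
Power ≈ 0.45 → the study is underpowered (power < 0.80).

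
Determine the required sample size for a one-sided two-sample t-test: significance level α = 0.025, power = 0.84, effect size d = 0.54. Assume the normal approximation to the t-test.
n = 60 per group

Sample size formula (two-sample t-test, normal approximation):
n = 2 · ((z_α + z_β) / d)²

z_α = 1.960 (for α = 0.025, one-sided)
z_β = 0.994 (for power = 0.84)
d = 0.54

n = 2 · ((1.960 + 0.994) / 0.54)²
n = 2 · (5.470)²
n ≈ 59.84
Round up to the next whole number: n = 60 per group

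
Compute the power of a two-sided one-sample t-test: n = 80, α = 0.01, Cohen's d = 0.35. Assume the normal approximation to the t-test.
Power ≈ 0.71

Power calculation (one-sample t-test, normal approximation):
z_β = d · √n - z_{α/2}
z_β = 0.35 · √80 - 2.576
z_β = 0.35 · 8.944 - 2.576
z_β = 0.555

Power = Φ(z_β) = Φ(0.555) ≈ 0.710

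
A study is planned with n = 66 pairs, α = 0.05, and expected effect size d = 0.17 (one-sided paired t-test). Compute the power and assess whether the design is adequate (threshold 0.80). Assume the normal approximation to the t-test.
Power ≈ 0.40; the study is underpowered (power < 0.80)

Power calculation (paired t-test, normal approximation):
z_β = d · √n - z_α
z_β = 0.17 · √66 - 1.645
z_β = 0.17 · 8.124 - 1.645
z_β = -0.264

Power = Φ(z_β) = Φ(-0.264) ≈ 0.396

Effect size d = 0.17 is very small by Cohen's convention (0.2/0.5/0.8).

Threshold: power ≥ 0.80 is conventionally adequate.
Power ≈ 0.40 → the study is underpowered (power < 0.80).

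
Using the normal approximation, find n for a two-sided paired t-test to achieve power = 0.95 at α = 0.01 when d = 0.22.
n = 369 pairs

Sample size formula (paired t-test, normal approximation):
n = ((z_{α/2} + z_β) / d)²

z_{α/2} = 2.576 (for α = 0.01, two-sided)
z_β = 1.645 (for power = 0.95)
d = 0.22

n = ((2.576 + 1.645) / 0.22)²
n = (19.186)²
n ≈ 368.10
Round up to the next whole number: n = 369 pairs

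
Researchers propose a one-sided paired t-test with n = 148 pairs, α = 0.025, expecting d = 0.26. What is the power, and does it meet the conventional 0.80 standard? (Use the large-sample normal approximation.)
Power ≈ 0.89; the study is adequately powered (power ≥ 0.80)

Power calculation (paired t-test, normal approximation):
z_β = d · √n - z_α
z_β = 0.26 · √148 - 1.960
z_β = 0.26 · 12.166 - 1.960
z_β = 1.203

Power = Φ(z_β) = Φ(1.203) ≈ 0.886

Effect size d = 0.26 is small by Cohen's convention (0.2/0.5/0.8).

Threshold: power ≥ 0.80 is conventionally adequate.
Power ≈ 0.89 → the study is adequately powered (power ≥ 0.80).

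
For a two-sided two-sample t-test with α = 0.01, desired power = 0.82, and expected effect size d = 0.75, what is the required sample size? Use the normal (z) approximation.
n = 44 per group

Sample size formula (two-sample t-test, normal approximation):
n = 2 · ((z_{α/2} + z_β) / d)²

z_{α/2} = 2.576 (for α = 0.01, two-sided)
z_β = 0.915 (for power = 0.82)
d = 0.75

n = 2 · ((2.576 + 0.915) / 0.75)²
n = 2 · (4.655)²
n ≈ 43.34
Round up to the next whole number: n = 44 per group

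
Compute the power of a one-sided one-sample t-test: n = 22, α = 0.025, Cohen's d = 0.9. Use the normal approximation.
Power ≈ 0.99

Power calculation (one-sample t-test, normal approximation):
z_β = d · √n - z_α
z_β = 0.9 · √22 - 1.960
z_β = 0.9 · 4.690 - 1.960
z_β = 2.261

Power = Φ(z_β) = Φ(2.261) ≈ 0.988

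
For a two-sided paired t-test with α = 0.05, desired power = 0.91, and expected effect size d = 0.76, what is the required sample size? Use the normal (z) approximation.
n = 19 pairs

Sample size formula (paired t-test, normal approximation):
n = ((z_{α/2} + z_β) / d)²

z_{α/2} = 1.960 (for α = 0.05, two-sided)
z_β = 1.341 (for power = 0.91)
d = 0.76

n = ((1.960 + 1.341) / 0.76)²
n = (4.343)²
n ≈ 18.86
Round up to the next whole number: n = 19 pairs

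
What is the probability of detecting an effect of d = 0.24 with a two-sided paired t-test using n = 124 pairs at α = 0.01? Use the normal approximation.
Power ≈ 0.54

Power calculation (paired t-test, normal approximation):
z_β = d · √n - z_{α/2}
z_β = 0.24 · √124 - 2.576
z_β = 0.24 · 11.136 - 2.576
z_β = 0.097

Power = Φ(z_β) = Φ(0.097) ≈ 0.539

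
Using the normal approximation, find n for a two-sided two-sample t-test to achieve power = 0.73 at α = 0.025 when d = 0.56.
n = 52 per group

Sample size formula (two-sample t-test, normal approximation):
n = 2 · ((z_{α/2} + z_β) / d)²

z_{α/2} = 2.241 (for α = 0.025, two-sided)
z_β = 0.613 (for power = 0.73)
d = 0.56

n = 2 · ((2.241 + 0.613) / 0.56)²
n = 2 · (5.096)²
n ≈ 51.94
Round up to the next whole number: n = 52 per group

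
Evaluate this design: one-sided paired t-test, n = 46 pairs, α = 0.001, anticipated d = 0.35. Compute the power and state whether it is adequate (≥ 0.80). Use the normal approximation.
Power ≈ 0.24; the study is underpowered (power < 0.80)

Power calculation (paired t-test, normal approximation):
z_β = d · √n - z_α
z_β = 0.35 · √46 - 3.090
z_β = 0.35 · 6.782 - 3.090
z_β = -0.716

Power = Φ(z_β) = Φ(-0.716) ≈ 0.237

Effect size d = 0.35 is small by Cohen's convention (0.2/0.5/0.8).

Threshold: power ≥ 0.80 is conventionally adequate.
Power ≈ 0.24 → the study is underpowered (power < 0.80).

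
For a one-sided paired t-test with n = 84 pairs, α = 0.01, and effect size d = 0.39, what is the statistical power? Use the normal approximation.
Power ≈ 0.89

Power calculation (paired t-test, normal approximation):
z_β = d · √n - z_α
z_β = 0.39 · √84 - 2.326
z_β = 0.39 · 9.165 - 2.326
z_β = 1.248

Power = Φ(z_β) = Φ(1.248) ≈ 0.894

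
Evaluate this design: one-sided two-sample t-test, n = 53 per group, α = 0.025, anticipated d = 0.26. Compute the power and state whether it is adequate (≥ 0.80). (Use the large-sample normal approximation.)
Power ≈ 0.27; the study is underpowered (power < 0.80)

Power calculation (two-sample t-test, normal approximation):
z_β = d · √(n/2) - z_α
z_β = 0.26 · √(53/2) - 1.960
z_β = 0.26 · 5.148 - 1.960
z_β = -0.622

Power = Φ(z_β) = Φ(-0.622) ≈ 0.267

Effect size d = 0.26 is small by Cohen's convention (0.2/0.5/0.8).

Threshold: power ≥ 0.80 is conventionally adequate.
Power ≈ 0.27 → the study is underpowered (power < 0.80).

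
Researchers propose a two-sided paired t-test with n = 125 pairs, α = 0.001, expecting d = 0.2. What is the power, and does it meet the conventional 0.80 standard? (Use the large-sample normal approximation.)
Power ≈ 0.15; the study is underpowered (power < 0.80)

Power calculation (paired t-test, normal approximation):
z_β = d · √n - z_{α/2}
z_β = 0.2 · √125 - 3.291
z_β = 0.2 · 11.180 - 3.291
z_β = -1.054

Power = Φ(z_β) = Φ(-1.054) ≈ 0.146

Effect size d = 0.2 is small by Cohen's convention (0.2/0.5/0.8).

Threshold: power ≥ 0.80 is conventionally adequate.
Power ≈ 0.15 → the study is underpowered (power < 0.80).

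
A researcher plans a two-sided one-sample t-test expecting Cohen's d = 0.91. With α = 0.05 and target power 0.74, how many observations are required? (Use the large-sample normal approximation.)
n = 9

Sample size formula (one-sample t-test, normal approximation):
n = ((z_{α/2} + z_β) / d)²

z_{α/2} = 1.960 (for α = 0.05, two-sided)
z_β = 0.643 (for power = 0.74)
d = 0.91

n = ((1.960 + 0.643) / 0.91)²
n = (2.860)²
n ≈ 8.18
Round up to the next whole number: n = 9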